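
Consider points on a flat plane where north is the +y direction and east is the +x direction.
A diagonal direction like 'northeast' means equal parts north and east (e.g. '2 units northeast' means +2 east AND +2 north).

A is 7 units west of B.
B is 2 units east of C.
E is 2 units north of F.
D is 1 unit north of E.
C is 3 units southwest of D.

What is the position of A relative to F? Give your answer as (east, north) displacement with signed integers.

Answer: A is at (east=-8, north=0) relative to F.

Derivation:
Place F at the origin (east=0, north=0).
  E is 2 units north of F: delta (east=+0, north=+2); E at (east=0, north=2).
  D is 1 unit north of E: delta (east=+0, north=+1); D at (east=0, north=3).
  C is 3 units southwest of D: delta (east=-3, north=-3); C at (east=-3, north=0).
  B is 2 units east of C: delta (east=+2, north=+0); B at (east=-1, north=0).
  A is 7 units west of B: delta (east=-7, north=+0); A at (east=-8, north=0).
Therefore A relative to F: (east=-8, north=0).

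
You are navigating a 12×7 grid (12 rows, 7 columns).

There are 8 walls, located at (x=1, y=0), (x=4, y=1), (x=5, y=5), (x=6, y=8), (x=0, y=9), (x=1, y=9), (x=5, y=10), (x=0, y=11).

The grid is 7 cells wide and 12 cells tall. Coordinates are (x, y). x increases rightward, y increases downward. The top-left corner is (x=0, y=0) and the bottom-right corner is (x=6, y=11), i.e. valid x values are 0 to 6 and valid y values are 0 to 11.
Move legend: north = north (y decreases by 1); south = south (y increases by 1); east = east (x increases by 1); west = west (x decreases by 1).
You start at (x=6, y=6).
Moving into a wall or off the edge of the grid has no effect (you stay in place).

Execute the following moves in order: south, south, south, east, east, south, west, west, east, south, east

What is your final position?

Answer: Final position: (x=5, y=8)

Derivation:
Start: (x=6, y=6)
  south (south): (x=6, y=6) -> (x=6, y=7)
  south (south): blocked, stay at (x=6, y=7)
  south (south): blocked, stay at (x=6, y=7)
  east (east): blocked, stay at (x=6, y=7)
  east (east): blocked, stay at (x=6, y=7)
  south (south): blocked, stay at (x=6, y=7)
  west (west): (x=6, y=7) -> (x=5, y=7)
  west (west): (x=5, y=7) -> (x=4, y=7)
  east (east): (x=4, y=7) -> (x=5, y=7)
  south (south): (x=5, y=7) -> (x=5, y=8)
  east (east): blocked, stay at (x=5, y=8)
Final: (x=5, y=8)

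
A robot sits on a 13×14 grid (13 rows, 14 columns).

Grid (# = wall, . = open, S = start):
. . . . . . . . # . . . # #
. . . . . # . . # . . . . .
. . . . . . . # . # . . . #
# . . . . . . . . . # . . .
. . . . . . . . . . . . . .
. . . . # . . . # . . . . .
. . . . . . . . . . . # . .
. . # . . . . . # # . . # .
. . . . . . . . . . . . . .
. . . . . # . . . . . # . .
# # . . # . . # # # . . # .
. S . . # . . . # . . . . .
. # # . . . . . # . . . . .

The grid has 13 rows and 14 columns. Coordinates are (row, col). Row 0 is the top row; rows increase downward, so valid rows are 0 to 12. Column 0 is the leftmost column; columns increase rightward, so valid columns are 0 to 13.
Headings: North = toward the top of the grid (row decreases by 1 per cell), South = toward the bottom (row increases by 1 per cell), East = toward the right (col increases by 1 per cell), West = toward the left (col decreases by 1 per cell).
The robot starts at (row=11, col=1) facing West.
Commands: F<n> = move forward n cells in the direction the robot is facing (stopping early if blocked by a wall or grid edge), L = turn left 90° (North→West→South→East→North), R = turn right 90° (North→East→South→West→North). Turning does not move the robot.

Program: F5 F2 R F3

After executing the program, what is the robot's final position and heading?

Start: (row=11, col=1), facing West
  F5: move forward 1/5 (blocked), now at (row=11, col=0)
  F2: move forward 0/2 (blocked), now at (row=11, col=0)
  R: turn right, now facing North
  F3: move forward 0/3 (blocked), now at (row=11, col=0)
Final: (row=11, col=0), facing North

Answer: Final position: (row=11, col=0), facing North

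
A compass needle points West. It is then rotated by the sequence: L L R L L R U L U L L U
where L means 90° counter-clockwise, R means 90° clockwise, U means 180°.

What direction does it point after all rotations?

Answer: Final heading: North

Derivation:
Start: West
  L (left (90° counter-clockwise)) -> South
  L (left (90° counter-clockwise)) -> East
  R (right (90° clockwise)) -> South
  L (left (90° counter-clockwise)) -> East
  L (left (90° counter-clockwise)) -> North
  R (right (90° clockwise)) -> East
  U (U-turn (180°)) -> West
  L (left (90° counter-clockwise)) -> South
  U (U-turn (180°)) -> North
  L (left (90° counter-clockwise)) -> West
  L (left (90° counter-clockwise)) -> South
  U (U-turn (180°)) -> North
Final: North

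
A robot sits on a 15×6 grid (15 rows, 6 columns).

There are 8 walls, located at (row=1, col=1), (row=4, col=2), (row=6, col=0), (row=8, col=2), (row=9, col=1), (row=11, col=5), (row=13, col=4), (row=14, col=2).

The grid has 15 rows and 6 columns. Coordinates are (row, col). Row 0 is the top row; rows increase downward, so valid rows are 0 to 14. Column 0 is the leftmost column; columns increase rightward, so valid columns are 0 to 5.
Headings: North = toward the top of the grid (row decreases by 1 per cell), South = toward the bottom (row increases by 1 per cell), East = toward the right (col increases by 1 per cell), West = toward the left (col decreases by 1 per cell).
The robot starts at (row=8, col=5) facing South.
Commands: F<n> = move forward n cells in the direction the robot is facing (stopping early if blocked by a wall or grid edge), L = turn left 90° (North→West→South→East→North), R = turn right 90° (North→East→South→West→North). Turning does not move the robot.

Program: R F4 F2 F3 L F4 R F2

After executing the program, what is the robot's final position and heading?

Answer: Final position: (row=12, col=1), facing West

Derivation:
Start: (row=8, col=5), facing South
  R: turn right, now facing West
  F4: move forward 2/4 (blocked), now at (row=8, col=3)
  F2: move forward 0/2 (blocked), now at (row=8, col=3)
  F3: move forward 0/3 (blocked), now at (row=8, col=3)
  L: turn left, now facing South
  F4: move forward 4, now at (row=12, col=3)
  R: turn right, now facing West
  F2: move forward 2, now at (row=12, col=1)
Final: (row=12, col=1), facing West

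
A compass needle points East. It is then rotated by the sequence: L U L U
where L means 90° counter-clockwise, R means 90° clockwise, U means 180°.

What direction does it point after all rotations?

Answer: Final heading: West

Derivation:
Start: East
  L (left (90° counter-clockwise)) -> North
  U (U-turn (180°)) -> South
  L (left (90° counter-clockwise)) -> East
  U (U-turn (180°)) -> West
Final: West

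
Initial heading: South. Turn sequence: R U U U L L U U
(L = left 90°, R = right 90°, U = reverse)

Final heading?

Answer: Final heading: West

Derivation:
Start: South
  R (right (90° clockwise)) -> West
  U (U-turn (180°)) -> East
  U (U-turn (180°)) -> West
  U (U-turn (180°)) -> East
  L (left (90° counter-clockwise)) -> North
  L (left (90° counter-clockwise)) -> West
  U (U-turn (180°)) -> East
  U (U-turn (180°)) -> West
Final: West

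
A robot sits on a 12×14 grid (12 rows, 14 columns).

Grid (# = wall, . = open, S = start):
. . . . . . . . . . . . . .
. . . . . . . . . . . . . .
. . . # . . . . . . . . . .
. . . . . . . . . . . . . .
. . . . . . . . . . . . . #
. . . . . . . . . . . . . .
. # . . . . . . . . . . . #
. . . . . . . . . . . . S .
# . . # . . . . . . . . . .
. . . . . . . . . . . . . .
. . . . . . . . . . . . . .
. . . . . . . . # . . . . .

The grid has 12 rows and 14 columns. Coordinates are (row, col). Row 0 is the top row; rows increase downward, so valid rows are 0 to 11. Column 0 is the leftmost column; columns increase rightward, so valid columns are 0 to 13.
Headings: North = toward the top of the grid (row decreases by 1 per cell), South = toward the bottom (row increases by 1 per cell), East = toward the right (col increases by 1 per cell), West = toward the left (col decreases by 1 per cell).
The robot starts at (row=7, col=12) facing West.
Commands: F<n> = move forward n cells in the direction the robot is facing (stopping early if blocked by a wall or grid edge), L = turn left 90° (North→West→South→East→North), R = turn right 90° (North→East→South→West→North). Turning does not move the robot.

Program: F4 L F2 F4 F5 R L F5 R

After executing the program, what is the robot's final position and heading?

Answer: Final position: (row=10, col=8), facing West

Derivation:
Start: (row=7, col=12), facing West
  F4: move forward 4, now at (row=7, col=8)
  L: turn left, now facing South
  F2: move forward 2, now at (row=9, col=8)
  F4: move forward 1/4 (blocked), now at (row=10, col=8)
  F5: move forward 0/5 (blocked), now at (row=10, col=8)
  R: turn right, now facing West
  L: turn left, now facing South
  F5: move forward 0/5 (blocked), now at (row=10, col=8)
  R: turn right, now facing West
Final: (row=10, col=8), facing West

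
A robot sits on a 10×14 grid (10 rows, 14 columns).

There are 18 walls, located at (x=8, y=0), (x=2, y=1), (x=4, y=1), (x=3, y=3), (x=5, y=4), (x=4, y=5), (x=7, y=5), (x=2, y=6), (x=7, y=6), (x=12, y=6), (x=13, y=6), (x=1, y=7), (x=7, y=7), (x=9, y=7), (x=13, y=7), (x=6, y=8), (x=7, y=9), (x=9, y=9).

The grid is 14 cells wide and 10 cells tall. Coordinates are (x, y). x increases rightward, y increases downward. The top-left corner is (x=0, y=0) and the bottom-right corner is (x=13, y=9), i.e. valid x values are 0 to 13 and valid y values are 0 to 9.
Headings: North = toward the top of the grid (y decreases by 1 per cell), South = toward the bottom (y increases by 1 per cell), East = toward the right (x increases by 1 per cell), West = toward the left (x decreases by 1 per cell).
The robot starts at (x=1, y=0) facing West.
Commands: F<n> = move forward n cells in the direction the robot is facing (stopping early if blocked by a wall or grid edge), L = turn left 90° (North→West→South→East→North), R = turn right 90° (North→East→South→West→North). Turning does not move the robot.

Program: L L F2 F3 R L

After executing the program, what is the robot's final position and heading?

Start: (x=1, y=0), facing West
  L: turn left, now facing South
  L: turn left, now facing East
  F2: move forward 2, now at (x=3, y=0)
  F3: move forward 3, now at (x=6, y=0)
  R: turn right, now facing South
  L: turn left, now facing East
Final: (x=6, y=0), facing East

Answer: Final position: (x=6, y=0), facing East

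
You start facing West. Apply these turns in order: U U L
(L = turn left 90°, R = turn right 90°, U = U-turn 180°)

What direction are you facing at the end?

Answer: Final heading: South

Derivation:
Start: West
  U (U-turn (180°)) -> East
  U (U-turn (180°)) -> West
  L (left (90° counter-clockwise)) -> South
Final: South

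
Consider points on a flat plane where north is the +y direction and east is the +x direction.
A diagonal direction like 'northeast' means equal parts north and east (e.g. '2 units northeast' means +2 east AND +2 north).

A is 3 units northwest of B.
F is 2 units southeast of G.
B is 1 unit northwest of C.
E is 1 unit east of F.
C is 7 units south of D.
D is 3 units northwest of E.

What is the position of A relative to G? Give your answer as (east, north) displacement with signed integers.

Answer: A is at (east=-4, north=-2) relative to G.

Derivation:
Place G at the origin (east=0, north=0).
  F is 2 units southeast of G: delta (east=+2, north=-2); F at (east=2, north=-2).
  E is 1 unit east of F: delta (east=+1, north=+0); E at (east=3, north=-2).
  D is 3 units northwest of E: delta (east=-3, north=+3); D at (east=0, north=1).
  C is 7 units south of D: delta (east=+0, north=-7); C at (east=0, north=-6).
  B is 1 unit northwest of C: delta (east=-1, north=+1); B at (east=-1, north=-5).
  A is 3 units northwest of B: delta (east=-3, north=+3); A at (east=-4, north=-2).
Therefore A relative to G: (east=-4, north=-2).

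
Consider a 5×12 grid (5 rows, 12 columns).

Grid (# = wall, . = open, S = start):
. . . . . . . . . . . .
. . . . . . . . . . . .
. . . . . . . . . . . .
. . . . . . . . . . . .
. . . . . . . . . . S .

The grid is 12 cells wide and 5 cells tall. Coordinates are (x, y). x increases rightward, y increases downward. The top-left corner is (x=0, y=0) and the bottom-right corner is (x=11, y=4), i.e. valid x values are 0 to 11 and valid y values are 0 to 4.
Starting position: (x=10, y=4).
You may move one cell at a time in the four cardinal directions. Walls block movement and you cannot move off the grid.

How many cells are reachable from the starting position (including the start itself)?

Answer: Reachable cells: 60

Derivation:
BFS flood-fill from (x=10, y=4):
  Distance 0: (x=10, y=4)
  Distance 1: (x=10, y=3), (x=9, y=4), (x=11, y=4)
  Distance 2: (x=10, y=2), (x=9, y=3), (x=11, y=3), (x=8, y=4)
  Distance 3: (x=10, y=1), (x=9, y=2), (x=11, y=2), (x=8, y=3), (x=7, y=4)
  Distance 4: (x=10, y=0), (x=9, y=1), (x=11, y=1), (x=8, y=2), (x=7, y=3), (x=6, y=4)
  Distance 5: (x=9, y=0), (x=11, y=0), (x=8, y=1), (x=7, y=2), (x=6, y=3), (x=5, y=4)
  Distance 6: (x=8, y=0), (x=7, y=1), (x=6, y=2), (x=5, y=3), (x=4, y=4)
  Distance 7: (x=7, y=0), (x=6, y=1), (x=5, y=2), (x=4, y=3), (x=3, y=4)
  Distance 8: (x=6, y=0), (x=5, y=1), (x=4, y=2), (x=3, y=3), (x=2, y=4)
  Distance 9: (x=5, y=0), (x=4, y=1), (x=3, y=2), (x=2, y=3), (x=1, y=4)
  Distance 10: (x=4, y=0), (x=3, y=1), (x=2, y=2), (x=1, y=3), (x=0, y=4)
  Distance 11: (x=3, y=0), (x=2, y=1), (x=1, y=2), (x=0, y=3)
  Distance 12: (x=2, y=0), (x=1, y=1), (x=0, y=2)
  Distance 13: (x=1, y=0), (x=0, y=1)
  Distance 14: (x=0, y=0)
Total reachable: 60 (grid has 60 open cells total)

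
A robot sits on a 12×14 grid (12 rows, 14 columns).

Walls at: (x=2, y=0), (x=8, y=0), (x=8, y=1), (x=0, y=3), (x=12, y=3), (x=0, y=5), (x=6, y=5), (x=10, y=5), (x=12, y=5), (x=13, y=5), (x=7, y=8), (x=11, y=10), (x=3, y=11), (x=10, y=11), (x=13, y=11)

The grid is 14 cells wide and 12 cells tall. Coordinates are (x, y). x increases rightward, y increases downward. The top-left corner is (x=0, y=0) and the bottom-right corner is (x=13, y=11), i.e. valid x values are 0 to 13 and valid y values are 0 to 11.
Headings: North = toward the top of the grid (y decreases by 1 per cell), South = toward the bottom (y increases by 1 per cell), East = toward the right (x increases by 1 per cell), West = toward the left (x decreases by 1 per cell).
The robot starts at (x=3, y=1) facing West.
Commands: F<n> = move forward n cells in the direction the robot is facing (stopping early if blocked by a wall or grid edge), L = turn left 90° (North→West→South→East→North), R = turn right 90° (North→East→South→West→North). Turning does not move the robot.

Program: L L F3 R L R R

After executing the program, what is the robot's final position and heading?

Answer: Final position: (x=6, y=1), facing West

Derivation:
Start: (x=3, y=1), facing West
  L: turn left, now facing South
  L: turn left, now facing East
  F3: move forward 3, now at (x=6, y=1)
  R: turn right, now facing South
  L: turn left, now facing East
  R: turn right, now facing South
  R: turn right, now facing West
Final: (x=6, y=1), facing West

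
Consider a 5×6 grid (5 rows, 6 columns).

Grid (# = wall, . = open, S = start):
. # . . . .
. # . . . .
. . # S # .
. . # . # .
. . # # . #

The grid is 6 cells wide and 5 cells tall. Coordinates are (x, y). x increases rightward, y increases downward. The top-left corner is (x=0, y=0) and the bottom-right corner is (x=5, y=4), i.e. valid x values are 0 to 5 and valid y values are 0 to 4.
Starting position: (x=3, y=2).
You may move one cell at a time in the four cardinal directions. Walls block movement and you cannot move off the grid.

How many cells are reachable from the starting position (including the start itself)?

Answer: Reachable cells: 12

Derivation:
BFS flood-fill from (x=3, y=2):
  Distance 0: (x=3, y=2)
  Distance 1: (x=3, y=1), (x=3, y=3)
  Distance 2: (x=3, y=0), (x=2, y=1), (x=4, y=1)
  Distance 3: (x=2, y=0), (x=4, y=0), (x=5, y=1)
  Distance 4: (x=5, y=0), (x=5, y=2)
  Distance 5: (x=5, y=3)
Total reachable: 12 (grid has 21 open cells total)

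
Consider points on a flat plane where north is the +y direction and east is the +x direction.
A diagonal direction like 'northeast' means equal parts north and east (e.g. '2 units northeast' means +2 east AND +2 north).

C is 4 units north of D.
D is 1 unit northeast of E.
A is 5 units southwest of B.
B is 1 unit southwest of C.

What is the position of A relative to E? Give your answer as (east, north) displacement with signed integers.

Place E at the origin (east=0, north=0).
  D is 1 unit northeast of E: delta (east=+1, north=+1); D at (east=1, north=1).
  C is 4 units north of D: delta (east=+0, north=+4); C at (east=1, north=5).
  B is 1 unit southwest of C: delta (east=-1, north=-1); B at (east=0, north=4).
  A is 5 units southwest of B: delta (east=-5, north=-5); A at (east=-5, north=-1).
Therefore A relative to E: (east=-5, north=-1).

Answer: A is at (east=-5, north=-1) relative to E.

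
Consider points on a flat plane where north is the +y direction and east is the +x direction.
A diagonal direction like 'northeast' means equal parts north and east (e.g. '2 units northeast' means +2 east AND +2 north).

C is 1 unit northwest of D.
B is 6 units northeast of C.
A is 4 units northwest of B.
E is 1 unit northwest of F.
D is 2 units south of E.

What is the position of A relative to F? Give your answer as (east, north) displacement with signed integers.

Answer: A is at (east=0, north=10) relative to F.

Derivation:
Place F at the origin (east=0, north=0).
  E is 1 unit northwest of F: delta (east=-1, north=+1); E at (east=-1, north=1).
  D is 2 units south of E: delta (east=+0, north=-2); D at (east=-1, north=-1).
  C is 1 unit northwest of D: delta (east=-1, north=+1); C at (east=-2, north=0).
  B is 6 units northeast of C: delta (east=+6, north=+6); B at (east=4, north=6).
  A is 4 units northwest of B: delta (east=-4, north=+4); A at (east=0, north=10).
Therefore A relative to F: (east=0, north=10).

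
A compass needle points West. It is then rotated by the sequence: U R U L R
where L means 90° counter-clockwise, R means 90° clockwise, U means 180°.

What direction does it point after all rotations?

Start: West
  U (U-turn (180°)) -> East
  R (right (90° clockwise)) -> South
  U (U-turn (180°)) -> North
  L (left (90° counter-clockwise)) -> West
  R (right (90° clockwise)) -> North
Final: North

Answer: Final heading: North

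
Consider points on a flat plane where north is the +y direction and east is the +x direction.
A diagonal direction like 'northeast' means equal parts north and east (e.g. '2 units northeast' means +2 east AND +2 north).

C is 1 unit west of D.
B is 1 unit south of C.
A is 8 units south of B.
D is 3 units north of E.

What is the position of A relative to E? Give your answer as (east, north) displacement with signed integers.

Place E at the origin (east=0, north=0).
  D is 3 units north of E: delta (east=+0, north=+3); D at (east=0, north=3).
  C is 1 unit west of D: delta (east=-1, north=+0); C at (east=-1, north=3).
  B is 1 unit south of C: delta (east=+0, north=-1); B at (east=-1, north=2).
  A is 8 units south of B: delta (east=+0, north=-8); A at (east=-1, north=-6).
Therefore A relative to E: (east=-1, north=-6).

Answer: A is at (east=-1, north=-6) relative to E.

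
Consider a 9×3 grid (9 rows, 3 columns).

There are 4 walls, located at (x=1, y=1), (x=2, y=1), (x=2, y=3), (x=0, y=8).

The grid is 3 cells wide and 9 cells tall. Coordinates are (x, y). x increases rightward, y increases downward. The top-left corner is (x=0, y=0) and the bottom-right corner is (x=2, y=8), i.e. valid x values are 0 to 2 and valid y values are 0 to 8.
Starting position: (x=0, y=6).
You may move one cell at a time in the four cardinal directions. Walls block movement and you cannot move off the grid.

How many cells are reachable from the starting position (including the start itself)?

BFS flood-fill from (x=0, y=6):
  Distance 0: (x=0, y=6)
  Distance 1: (x=0, y=5), (x=1, y=6), (x=0, y=7)
  Distance 2: (x=0, y=4), (x=1, y=5), (x=2, y=6), (x=1, y=7)
  Distance 3: (x=0, y=3), (x=1, y=4), (x=2, y=5), (x=2, y=7), (x=1, y=8)
  Distance 4: (x=0, y=2), (x=1, y=3), (x=2, y=4), (x=2, y=8)
  Distance 5: (x=0, y=1), (x=1, y=2)
  Distance 6: (x=0, y=0), (x=2, y=2)
  Distance 7: (x=1, y=0)
  Distance 8: (x=2, y=0)
Total reachable: 23 (grid has 23 open cells total)

Answer: Reachable cells: 23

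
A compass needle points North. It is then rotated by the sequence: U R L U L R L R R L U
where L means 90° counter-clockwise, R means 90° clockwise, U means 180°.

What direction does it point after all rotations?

Answer: Final heading: South

Derivation:
Start: North
  U (U-turn (180°)) -> South
  R (right (90° clockwise)) -> West
  L (left (90° counter-clockwise)) -> South
  U (U-turn (180°)) -> North
  L (left (90° counter-clockwise)) -> West
  R (right (90° clockwise)) -> North
  L (left (90° counter-clockwise)) -> West
  R (right (90° clockwise)) -> North
  R (right (90° clockwise)) -> East
  L (left (90° counter-clockwise)) -> North
  U (U-turn (180°)) -> South
Final: South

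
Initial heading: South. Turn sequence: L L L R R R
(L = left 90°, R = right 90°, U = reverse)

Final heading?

Start: South
  L (left (90° counter-clockwise)) -> East
  L (left (90° counter-clockwise)) -> North
  L (left (90° counter-clockwise)) -> West
  R (right (90° clockwise)) -> North
  R (right (90° clockwise)) -> East
  R (right (90° clockwise)) -> South
Final: South

Answer: Final heading: South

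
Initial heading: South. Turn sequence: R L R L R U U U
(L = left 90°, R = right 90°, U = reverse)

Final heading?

Start: South
  R (right (90° clockwise)) -> West
  L (left (90° counter-clockwise)) -> South
  R (right (90° clockwise)) -> West
  L (left (90° counter-clockwise)) -> South
  R (right (90° clockwise)) -> West
  U (U-turn (180°)) -> East
  U (U-turn (180°)) -> West
  U (U-turn (180°)) -> East
Final: East

Answer: Final heading: East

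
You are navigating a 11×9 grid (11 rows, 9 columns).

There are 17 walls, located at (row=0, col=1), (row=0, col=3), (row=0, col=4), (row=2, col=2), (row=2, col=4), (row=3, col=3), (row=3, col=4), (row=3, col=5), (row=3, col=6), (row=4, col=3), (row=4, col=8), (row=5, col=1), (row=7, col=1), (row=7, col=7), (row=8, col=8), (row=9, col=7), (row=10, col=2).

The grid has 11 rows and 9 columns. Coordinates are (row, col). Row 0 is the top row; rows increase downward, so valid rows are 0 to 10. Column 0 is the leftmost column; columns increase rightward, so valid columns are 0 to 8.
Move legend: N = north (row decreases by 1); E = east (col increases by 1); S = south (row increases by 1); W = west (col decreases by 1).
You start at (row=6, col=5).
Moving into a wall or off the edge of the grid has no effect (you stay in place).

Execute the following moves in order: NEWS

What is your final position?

Start: (row=6, col=5)
  N (north): (row=6, col=5) -> (row=5, col=5)
  E (east): (row=5, col=5) -> (row=5, col=6)
  W (west): (row=5, col=6) -> (row=5, col=5)
  S (south): (row=5, col=5) -> (row=6, col=5)
Final: (row=6, col=5)

Answer: Final position: (row=6, col=5)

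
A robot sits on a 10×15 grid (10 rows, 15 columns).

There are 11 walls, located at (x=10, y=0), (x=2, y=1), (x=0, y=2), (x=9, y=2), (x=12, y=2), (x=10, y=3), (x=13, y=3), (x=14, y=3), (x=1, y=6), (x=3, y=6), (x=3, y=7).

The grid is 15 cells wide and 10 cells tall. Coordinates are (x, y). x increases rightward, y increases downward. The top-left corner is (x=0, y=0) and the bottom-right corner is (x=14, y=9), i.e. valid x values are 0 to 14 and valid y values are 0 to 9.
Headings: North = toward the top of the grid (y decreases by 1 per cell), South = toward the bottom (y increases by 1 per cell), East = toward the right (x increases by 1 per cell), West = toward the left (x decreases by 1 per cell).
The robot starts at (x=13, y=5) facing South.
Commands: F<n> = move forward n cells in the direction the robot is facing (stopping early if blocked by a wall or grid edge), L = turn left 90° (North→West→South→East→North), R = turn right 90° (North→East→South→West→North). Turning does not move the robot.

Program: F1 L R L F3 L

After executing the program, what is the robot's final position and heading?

Answer: Final position: (x=14, y=6), facing North

Derivation:
Start: (x=13, y=5), facing South
  F1: move forward 1, now at (x=13, y=6)
  L: turn left, now facing East
  R: turn right, now facing South
  L: turn left, now facing East
  F3: move forward 1/3 (blocked), now at (x=14, y=6)
  L: turn left, now facing North
Final: (x=14, y=6), facing North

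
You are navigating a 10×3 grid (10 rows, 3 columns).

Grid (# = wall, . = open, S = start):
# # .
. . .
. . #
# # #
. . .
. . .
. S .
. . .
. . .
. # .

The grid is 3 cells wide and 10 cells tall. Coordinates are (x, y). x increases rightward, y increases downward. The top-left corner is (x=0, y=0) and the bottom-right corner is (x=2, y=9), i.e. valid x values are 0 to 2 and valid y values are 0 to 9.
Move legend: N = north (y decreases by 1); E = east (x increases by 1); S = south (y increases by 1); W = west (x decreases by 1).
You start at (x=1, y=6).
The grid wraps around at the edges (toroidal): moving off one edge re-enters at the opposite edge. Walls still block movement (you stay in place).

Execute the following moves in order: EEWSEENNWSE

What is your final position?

Start: (x=1, y=6)
  E (east): (x=1, y=6) -> (x=2, y=6)
  E (east): (x=2, y=6) -> (x=0, y=6)
  W (west): (x=0, y=6) -> (x=2, y=6)
  S (south): (x=2, y=6) -> (x=2, y=7)
  E (east): (x=2, y=7) -> (x=0, y=7)
  E (east): (x=0, y=7) -> (x=1, y=7)
  N (north): (x=1, y=7) -> (x=1, y=6)
  N (north): (x=1, y=6) -> (x=1, y=5)
  W (west): (x=1, y=5) -> (x=0, y=5)
  S (south): (x=0, y=5) -> (x=0, y=6)
  E (east): (x=0, y=6) -> (x=1, y=6)
Final: (x=1, y=6)

Answer: Final position: (x=1, y=6)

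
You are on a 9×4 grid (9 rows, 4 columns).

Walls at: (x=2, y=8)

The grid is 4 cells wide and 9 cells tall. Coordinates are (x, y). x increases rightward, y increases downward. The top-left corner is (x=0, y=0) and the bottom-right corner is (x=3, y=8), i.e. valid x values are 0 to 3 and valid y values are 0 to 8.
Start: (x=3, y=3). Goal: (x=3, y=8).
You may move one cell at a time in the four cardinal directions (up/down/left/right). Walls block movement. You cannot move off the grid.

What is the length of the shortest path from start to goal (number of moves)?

Answer: Shortest path length: 5

Derivation:
BFS from (x=3, y=3) until reaching (x=3, y=8):
  Distance 0: (x=3, y=3)
  Distance 1: (x=3, y=2), (x=2, y=3), (x=3, y=4)
  Distance 2: (x=3, y=1), (x=2, y=2), (x=1, y=3), (x=2, y=4), (x=3, y=5)
  Distance 3: (x=3, y=0), (x=2, y=1), (x=1, y=2), (x=0, y=3), (x=1, y=4), (x=2, y=5), (x=3, y=6)
  Distance 4: (x=2, y=0), (x=1, y=1), (x=0, y=2), (x=0, y=4), (x=1, y=5), (x=2, y=6), (x=3, y=7)
  Distance 5: (x=1, y=0), (x=0, y=1), (x=0, y=5), (x=1, y=6), (x=2, y=7), (x=3, y=8)  <- goal reached here
One shortest path (5 moves): (x=3, y=3) -> (x=3, y=4) -> (x=3, y=5) -> (x=3, y=6) -> (x=3, y=7) -> (x=3, y=8)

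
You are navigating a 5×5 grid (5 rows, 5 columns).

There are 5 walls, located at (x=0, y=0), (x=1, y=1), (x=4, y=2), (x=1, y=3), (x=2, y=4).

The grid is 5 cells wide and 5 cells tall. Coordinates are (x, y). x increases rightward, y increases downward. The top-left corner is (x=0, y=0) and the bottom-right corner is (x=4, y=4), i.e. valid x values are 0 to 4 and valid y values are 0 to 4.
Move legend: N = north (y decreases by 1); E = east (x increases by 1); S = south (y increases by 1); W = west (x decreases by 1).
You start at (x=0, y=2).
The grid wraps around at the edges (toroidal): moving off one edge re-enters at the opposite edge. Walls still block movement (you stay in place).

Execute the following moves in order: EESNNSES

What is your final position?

Start: (x=0, y=2)
  E (east): (x=0, y=2) -> (x=1, y=2)
  E (east): (x=1, y=2) -> (x=2, y=2)
  S (south): (x=2, y=2) -> (x=2, y=3)
  N (north): (x=2, y=3) -> (x=2, y=2)
  N (north): (x=2, y=2) -> (x=2, y=1)
  S (south): (x=2, y=1) -> (x=2, y=2)
  E (east): (x=2, y=2) -> (x=3, y=2)
  S (south): (x=3, y=2) -> (x=3, y=3)
Final: (x=3, y=3)

Answer: Final position: (x=3, y=3)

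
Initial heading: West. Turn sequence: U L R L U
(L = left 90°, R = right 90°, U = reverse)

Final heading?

Answer: Final heading: South

Derivation:
Start: West
  U (U-turn (180°)) -> East
  L (left (90° counter-clockwise)) -> North
  R (right (90° clockwise)) -> East
  L (left (90° counter-clockwise)) -> North
  U (U-turn (180°)) -> South
Final: South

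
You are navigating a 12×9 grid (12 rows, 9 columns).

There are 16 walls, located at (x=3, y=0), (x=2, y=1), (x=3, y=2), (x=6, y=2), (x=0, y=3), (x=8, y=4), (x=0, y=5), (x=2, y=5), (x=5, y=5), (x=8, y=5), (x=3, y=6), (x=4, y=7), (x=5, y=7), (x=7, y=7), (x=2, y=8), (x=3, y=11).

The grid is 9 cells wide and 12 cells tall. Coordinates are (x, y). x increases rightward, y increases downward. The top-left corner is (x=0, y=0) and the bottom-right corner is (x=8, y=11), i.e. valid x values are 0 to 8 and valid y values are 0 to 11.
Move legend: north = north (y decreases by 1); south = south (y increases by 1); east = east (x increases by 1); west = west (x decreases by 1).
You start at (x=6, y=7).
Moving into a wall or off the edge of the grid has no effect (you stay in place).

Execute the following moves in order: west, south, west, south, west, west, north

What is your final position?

Start: (x=6, y=7)
  west (west): blocked, stay at (x=6, y=7)
  south (south): (x=6, y=7) -> (x=6, y=8)
  west (west): (x=6, y=8) -> (x=5, y=8)
  south (south): (x=5, y=8) -> (x=5, y=9)
  west (west): (x=5, y=9) -> (x=4, y=9)
  west (west): (x=4, y=9) -> (x=3, y=9)
  north (north): (x=3, y=9) -> (x=3, y=8)
Final: (x=3, y=8)

Answer: Final position: (x=3, y=8)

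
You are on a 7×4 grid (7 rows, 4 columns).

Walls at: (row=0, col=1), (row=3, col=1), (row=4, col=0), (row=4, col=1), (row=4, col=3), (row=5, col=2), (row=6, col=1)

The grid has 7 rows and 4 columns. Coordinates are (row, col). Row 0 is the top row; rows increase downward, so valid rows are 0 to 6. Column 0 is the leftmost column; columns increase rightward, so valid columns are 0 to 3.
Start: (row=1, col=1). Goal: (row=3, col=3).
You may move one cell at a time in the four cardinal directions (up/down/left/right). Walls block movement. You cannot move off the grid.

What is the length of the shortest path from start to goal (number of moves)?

Answer: Shortest path length: 4

Derivation:
BFS from (row=1, col=1) until reaching (row=3, col=3):
  Distance 0: (row=1, col=1)
  Distance 1: (row=1, col=0), (row=1, col=2), (row=2, col=1)
  Distance 2: (row=0, col=0), (row=0, col=2), (row=1, col=3), (row=2, col=0), (row=2, col=2)
  Distance 3: (row=0, col=3), (row=2, col=3), (row=3, col=0), (row=3, col=2)
  Distance 4: (row=3, col=3), (row=4, col=2)  <- goal reached here
One shortest path (4 moves): (row=1, col=1) -> (row=1, col=2) -> (row=1, col=3) -> (row=2, col=3) -> (row=3, col=3)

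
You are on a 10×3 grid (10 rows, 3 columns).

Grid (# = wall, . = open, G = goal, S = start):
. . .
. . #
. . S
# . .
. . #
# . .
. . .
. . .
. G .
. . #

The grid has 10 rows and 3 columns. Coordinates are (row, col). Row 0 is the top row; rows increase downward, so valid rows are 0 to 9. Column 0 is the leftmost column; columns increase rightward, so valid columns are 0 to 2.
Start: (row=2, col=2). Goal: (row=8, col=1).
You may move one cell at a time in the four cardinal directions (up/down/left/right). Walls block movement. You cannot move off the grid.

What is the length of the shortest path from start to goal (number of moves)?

BFS from (row=2, col=2) until reaching (row=8, col=1):
  Distance 0: (row=2, col=2)
  Distance 1: (row=2, col=1), (row=3, col=2)
  Distance 2: (row=1, col=1), (row=2, col=0), (row=3, col=1)
  Distance 3: (row=0, col=1), (row=1, col=0), (row=4, col=1)
  Distance 4: (row=0, col=0), (row=0, col=2), (row=4, col=0), (row=5, col=1)
  Distance 5: (row=5, col=2), (row=6, col=1)
  Distance 6: (row=6, col=0), (row=6, col=2), (row=7, col=1)
  Distance 7: (row=7, col=0), (row=7, col=2), (row=8, col=1)  <- goal reached here
One shortest path (7 moves): (row=2, col=2) -> (row=2, col=1) -> (row=3, col=1) -> (row=4, col=1) -> (row=5, col=1) -> (row=6, col=1) -> (row=7, col=1) -> (row=8, col=1)

Answer: Shortest path length: 7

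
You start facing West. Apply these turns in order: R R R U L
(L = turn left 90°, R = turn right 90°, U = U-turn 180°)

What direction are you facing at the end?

Start: West
  R (right (90° clockwise)) -> North
  R (right (90° clockwise)) -> East
  R (right (90° clockwise)) -> South
  U (U-turn (180°)) -> North
  L (left (90° counter-clockwise)) -> West
Final: West

Answer: Final heading: West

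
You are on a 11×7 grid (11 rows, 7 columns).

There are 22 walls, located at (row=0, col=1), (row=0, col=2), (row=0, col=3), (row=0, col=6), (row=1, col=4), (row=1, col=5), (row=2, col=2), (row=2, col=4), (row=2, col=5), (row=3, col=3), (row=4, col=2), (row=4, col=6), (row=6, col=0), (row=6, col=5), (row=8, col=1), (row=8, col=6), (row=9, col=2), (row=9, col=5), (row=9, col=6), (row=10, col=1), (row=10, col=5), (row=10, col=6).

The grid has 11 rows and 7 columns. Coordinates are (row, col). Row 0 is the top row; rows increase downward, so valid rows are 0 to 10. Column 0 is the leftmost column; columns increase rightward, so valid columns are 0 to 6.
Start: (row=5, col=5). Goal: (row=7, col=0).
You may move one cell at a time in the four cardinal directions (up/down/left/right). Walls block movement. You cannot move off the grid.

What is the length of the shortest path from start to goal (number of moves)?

Answer: Shortest path length: 7

Derivation:
BFS from (row=5, col=5) until reaching (row=7, col=0):
  Distance 0: (row=5, col=5)
  Distance 1: (row=4, col=5), (row=5, col=4), (row=5, col=6)
  Distance 2: (row=3, col=5), (row=4, col=4), (row=5, col=3), (row=6, col=4), (row=6, col=6)
  Distance 3: (row=3, col=4), (row=3, col=6), (row=4, col=3), (row=5, col=2), (row=6, col=3), (row=7, col=4), (row=7, col=6)
  Distance 4: (row=2, col=6), (row=5, col=1), (row=6, col=2), (row=7, col=3), (row=7, col=5), (row=8, col=4)
  Distance 5: (row=1, col=6), (row=4, col=1), (row=5, col=0), (row=6, col=1), (row=7, col=2), (row=8, col=3), (row=8, col=5), (row=9, col=4)
  Distance 6: (row=3, col=1), (row=4, col=0), (row=7, col=1), (row=8, col=2), (row=9, col=3), (row=10, col=4)
  Distance 7: (row=2, col=1), (row=3, col=0), (row=3, col=2), (row=7, col=0), (row=10, col=3)  <- goal reached here
One shortest path (7 moves): (row=5, col=5) -> (row=5, col=4) -> (row=5, col=3) -> (row=5, col=2) -> (row=5, col=1) -> (row=6, col=1) -> (row=7, col=1) -> (row=7, col=0)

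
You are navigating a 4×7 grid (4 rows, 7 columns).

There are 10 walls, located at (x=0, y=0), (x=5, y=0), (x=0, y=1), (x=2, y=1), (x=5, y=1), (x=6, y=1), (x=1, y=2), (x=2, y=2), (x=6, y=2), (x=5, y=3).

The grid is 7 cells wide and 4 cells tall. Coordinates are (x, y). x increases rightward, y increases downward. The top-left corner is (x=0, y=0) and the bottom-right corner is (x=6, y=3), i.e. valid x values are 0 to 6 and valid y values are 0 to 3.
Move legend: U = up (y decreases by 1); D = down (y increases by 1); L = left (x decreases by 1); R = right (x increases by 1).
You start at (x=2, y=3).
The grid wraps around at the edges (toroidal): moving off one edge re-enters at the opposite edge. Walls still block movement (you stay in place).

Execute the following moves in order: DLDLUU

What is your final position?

Answer: Final position: (x=1, y=3)

Derivation:
Start: (x=2, y=3)
  D (down): (x=2, y=3) -> (x=2, y=0)
  L (left): (x=2, y=0) -> (x=1, y=0)
  D (down): (x=1, y=0) -> (x=1, y=1)
  L (left): blocked, stay at (x=1, y=1)
  U (up): (x=1, y=1) -> (x=1, y=0)
  U (up): (x=1, y=0) -> (x=1, y=3)
Final: (x=1, y=3)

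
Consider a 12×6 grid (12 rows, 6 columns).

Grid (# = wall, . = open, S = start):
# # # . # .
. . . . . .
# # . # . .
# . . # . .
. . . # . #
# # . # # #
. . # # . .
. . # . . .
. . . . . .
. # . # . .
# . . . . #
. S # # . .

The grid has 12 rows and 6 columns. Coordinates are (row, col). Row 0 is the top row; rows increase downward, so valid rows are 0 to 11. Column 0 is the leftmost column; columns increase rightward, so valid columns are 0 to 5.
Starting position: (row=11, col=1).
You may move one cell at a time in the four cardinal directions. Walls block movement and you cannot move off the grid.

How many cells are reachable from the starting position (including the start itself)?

Answer: Reachable cells: 27

Derivation:
BFS flood-fill from (row=11, col=1):
  Distance 0: (row=11, col=1)
  Distance 1: (row=10, col=1), (row=11, col=0)
  Distance 2: (row=10, col=2)
  Distance 3: (row=9, col=2), (row=10, col=3)
  Distance 4: (row=8, col=2), (row=10, col=4)
  Distance 5: (row=8, col=1), (row=8, col=3), (row=9, col=4), (row=11, col=4)
  Distance 6: (row=7, col=1), (row=7, col=3), (row=8, col=0), (row=8, col=4), (row=9, col=5), (row=11, col=5)
  Distance 7: (row=6, col=1), (row=7, col=0), (row=7, col=4), (row=8, col=5), (row=9, col=0)
  Distance 8: (row=6, col=0), (row=6, col=4), (row=7, col=5)
  Distance 9: (row=6, col=5)
Total reachable: 27 (grid has 47 open cells total)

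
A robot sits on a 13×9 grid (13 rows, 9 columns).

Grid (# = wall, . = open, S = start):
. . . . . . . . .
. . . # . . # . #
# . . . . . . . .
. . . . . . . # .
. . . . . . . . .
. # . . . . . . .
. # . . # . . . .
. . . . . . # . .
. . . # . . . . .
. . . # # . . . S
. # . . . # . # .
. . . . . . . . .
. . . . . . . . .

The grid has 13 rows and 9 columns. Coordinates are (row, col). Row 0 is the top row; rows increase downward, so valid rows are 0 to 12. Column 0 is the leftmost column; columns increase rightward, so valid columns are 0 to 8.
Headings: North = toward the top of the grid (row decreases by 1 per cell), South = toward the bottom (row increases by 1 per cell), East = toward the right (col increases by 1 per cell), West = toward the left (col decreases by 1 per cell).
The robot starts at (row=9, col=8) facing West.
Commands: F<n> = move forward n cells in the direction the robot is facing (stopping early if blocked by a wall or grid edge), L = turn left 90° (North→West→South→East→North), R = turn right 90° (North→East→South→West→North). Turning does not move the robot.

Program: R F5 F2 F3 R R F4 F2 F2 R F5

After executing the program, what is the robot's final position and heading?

Answer: Final position: (row=10, col=8), facing West

Derivation:
Start: (row=9, col=8), facing West
  R: turn right, now facing North
  F5: move forward 5, now at (row=4, col=8)
  F2: move forward 2, now at (row=2, col=8)
  F3: move forward 0/3 (blocked), now at (row=2, col=8)
  R: turn right, now facing East
  R: turn right, now facing South
  F4: move forward 4, now at (row=6, col=8)
  F2: move forward 2, now at (row=8, col=8)
  F2: move forward 2, now at (row=10, col=8)
  R: turn right, now facing West
  F5: move forward 0/5 (blocked), now at (row=10, col=8)
Final: (row=10, col=8), facing West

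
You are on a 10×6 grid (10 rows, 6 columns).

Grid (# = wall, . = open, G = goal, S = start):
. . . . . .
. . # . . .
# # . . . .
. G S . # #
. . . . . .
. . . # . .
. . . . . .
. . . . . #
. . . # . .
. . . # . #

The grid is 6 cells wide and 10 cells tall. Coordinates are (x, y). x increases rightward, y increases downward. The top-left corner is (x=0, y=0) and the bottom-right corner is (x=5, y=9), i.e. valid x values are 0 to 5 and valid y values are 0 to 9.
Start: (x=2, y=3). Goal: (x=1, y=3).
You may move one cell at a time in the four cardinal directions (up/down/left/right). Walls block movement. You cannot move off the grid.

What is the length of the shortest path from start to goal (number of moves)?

Answer: Shortest path length: 1

Derivation:
BFS from (x=2, y=3) until reaching (x=1, y=3):
  Distance 0: (x=2, y=3)
  Distance 1: (x=2, y=2), (x=1, y=3), (x=3, y=3), (x=2, y=4)  <- goal reached here
One shortest path (1 moves): (x=2, y=3) -> (x=1, y=3)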